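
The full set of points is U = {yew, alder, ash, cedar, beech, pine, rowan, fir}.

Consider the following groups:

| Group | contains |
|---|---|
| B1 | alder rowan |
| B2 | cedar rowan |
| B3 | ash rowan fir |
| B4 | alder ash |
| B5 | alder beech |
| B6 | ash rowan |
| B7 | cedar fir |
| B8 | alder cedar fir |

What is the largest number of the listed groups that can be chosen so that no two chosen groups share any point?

3

B5, B6, B7 are pairwise disjoint (B5={alder,beech}; B6={ash,rowan}; B7={cedar,fir}).
Every remaining group overlaps one of these, and no 4 of the listed groups are pairwise disjoint, so 3 is the maximum.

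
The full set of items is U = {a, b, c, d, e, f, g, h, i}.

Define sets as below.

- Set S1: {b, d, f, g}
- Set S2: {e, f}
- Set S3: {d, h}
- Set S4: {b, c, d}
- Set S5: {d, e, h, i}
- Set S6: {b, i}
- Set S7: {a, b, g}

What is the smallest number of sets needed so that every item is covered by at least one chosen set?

S1, S4, S5, and S7 cover everything between them: the union {a, b, c, d, e, f, g, h, i} is all of U.
No 3 of the 7 sets cover everything (all 35 combinations miss at least one item), so 4 is optimal.

4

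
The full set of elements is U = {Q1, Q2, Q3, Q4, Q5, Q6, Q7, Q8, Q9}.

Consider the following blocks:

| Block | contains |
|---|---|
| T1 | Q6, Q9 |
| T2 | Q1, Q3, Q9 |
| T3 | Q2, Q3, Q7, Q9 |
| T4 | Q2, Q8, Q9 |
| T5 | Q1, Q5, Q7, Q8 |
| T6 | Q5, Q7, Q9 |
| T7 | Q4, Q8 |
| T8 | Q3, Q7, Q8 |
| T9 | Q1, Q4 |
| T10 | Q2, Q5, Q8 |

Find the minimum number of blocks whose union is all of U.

T1, T3, T9, and T10 cover everything between them: the union {Q1, Q2, Q3, Q4, Q5, Q6, Q7, Q8, Q9} is all of U.
No 3 of the 10 blocks cover everything (all 120 combinations miss at least one element), so 4 is optimal.

4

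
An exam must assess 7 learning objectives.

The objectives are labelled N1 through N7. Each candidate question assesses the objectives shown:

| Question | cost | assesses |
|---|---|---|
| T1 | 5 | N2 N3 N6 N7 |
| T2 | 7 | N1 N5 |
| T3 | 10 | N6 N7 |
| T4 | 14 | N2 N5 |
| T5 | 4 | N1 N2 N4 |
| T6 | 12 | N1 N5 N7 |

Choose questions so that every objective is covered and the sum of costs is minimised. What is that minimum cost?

T1, T2, T5 together cover every objective (T1 ∪ T2 ∪ T5 = {N1, N2, N3, N4, N5, N6, N7}); total cost 5 + 7 + 4 = 16.
No covering selection has total cost below 16.

16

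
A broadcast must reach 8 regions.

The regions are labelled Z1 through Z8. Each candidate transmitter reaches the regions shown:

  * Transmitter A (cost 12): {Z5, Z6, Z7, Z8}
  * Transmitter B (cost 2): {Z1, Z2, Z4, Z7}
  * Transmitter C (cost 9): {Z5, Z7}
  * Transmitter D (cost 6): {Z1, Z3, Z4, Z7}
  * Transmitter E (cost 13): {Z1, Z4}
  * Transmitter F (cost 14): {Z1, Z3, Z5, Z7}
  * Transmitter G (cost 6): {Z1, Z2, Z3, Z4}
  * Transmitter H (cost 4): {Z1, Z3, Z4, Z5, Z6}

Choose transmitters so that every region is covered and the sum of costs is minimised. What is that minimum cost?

18

A, G together cover every region (A ∪ G = {Z1, Z2, Z3, Z4, Z5, Z6, Z7, Z8}); total cost 12 + 6 = 18.
No covering selection has total cost below 18.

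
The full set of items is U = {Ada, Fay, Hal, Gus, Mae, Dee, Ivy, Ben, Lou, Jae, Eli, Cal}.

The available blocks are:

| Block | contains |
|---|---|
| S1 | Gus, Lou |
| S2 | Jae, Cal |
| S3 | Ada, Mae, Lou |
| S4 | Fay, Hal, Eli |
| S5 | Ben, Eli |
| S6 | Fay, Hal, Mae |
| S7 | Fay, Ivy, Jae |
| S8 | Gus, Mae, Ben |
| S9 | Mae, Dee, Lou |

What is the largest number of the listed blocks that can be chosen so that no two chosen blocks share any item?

4

S1, S2, S5, S6 are pairwise disjoint (S1={Gus,Lou}; S2={Jae,Cal}; S5={Ben,Eli}; S6={Fay,Hal,Mae}).
Every remaining block overlaps one of these, and no 5 of the listed blocks are pairwise disjoint, so 4 is the maximum.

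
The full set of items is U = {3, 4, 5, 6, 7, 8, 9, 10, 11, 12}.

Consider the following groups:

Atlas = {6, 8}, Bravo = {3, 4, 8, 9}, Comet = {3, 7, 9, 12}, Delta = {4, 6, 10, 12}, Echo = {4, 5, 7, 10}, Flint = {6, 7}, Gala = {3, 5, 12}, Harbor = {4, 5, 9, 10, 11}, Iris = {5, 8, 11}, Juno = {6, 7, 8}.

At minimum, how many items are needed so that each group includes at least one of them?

3

The 3 items {5, 6, 9} hit every group.
No choice of 2 items meets every group, so 3 is the minimum.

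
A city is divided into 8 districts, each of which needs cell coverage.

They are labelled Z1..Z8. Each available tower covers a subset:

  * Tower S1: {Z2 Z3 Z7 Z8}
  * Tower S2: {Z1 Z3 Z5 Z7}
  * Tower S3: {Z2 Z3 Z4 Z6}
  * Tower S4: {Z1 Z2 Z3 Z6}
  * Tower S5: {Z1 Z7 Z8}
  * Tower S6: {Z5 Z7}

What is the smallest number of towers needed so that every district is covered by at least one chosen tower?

S2 and S3 and S5 together: S2 ∪ S3 ∪ S5 = {Z1, Z2, Z3, Z4, Z5, Z6, Z7, Z8} — every district is covered.
Only S3 contains Z4, so S3 is forced; the remaining 4 districts need at least 2 more towers (each remaining tower adds at most 3) — so at least 3 towers are needed, and 3 is optimal.

3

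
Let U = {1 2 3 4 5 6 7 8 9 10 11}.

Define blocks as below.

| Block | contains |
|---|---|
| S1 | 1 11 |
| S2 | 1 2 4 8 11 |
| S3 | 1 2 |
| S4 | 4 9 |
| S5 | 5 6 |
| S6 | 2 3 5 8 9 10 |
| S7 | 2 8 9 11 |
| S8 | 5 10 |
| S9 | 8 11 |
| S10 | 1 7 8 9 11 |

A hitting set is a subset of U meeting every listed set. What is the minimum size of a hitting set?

4

The 4 elements {1, 5, 8, 9} hit every block.
The blocks S3, S4, S5, S9 are pairwise disjoint, so any hitting set needs a separate element for each — at least 4. Hence 4 is optimal.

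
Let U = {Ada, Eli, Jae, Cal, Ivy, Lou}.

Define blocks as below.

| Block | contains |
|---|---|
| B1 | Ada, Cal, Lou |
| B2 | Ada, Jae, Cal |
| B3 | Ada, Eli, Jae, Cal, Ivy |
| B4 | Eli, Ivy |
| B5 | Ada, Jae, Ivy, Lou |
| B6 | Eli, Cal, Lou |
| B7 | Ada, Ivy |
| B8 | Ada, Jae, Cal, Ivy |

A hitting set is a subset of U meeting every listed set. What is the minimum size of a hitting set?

2

H = {Ada, Eli} meets every block (each contains at least one member of H), and |H| = 2.
The blocks B6, B7 are pairwise disjoint, so any hitting set needs a separate element for each — at least 2. Hence 2 is optimal.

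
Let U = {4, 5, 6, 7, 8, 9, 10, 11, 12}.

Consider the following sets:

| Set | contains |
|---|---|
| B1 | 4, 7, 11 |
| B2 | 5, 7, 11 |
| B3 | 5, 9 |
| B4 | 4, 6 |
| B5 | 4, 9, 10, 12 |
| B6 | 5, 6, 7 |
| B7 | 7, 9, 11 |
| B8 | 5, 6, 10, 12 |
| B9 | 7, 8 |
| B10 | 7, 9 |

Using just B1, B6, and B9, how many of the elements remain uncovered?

3

Union of B1, B6, B9 = {4, 5, 6, 7, 8, 11}.
Not covered: 9, 10, 12 — 3 elements.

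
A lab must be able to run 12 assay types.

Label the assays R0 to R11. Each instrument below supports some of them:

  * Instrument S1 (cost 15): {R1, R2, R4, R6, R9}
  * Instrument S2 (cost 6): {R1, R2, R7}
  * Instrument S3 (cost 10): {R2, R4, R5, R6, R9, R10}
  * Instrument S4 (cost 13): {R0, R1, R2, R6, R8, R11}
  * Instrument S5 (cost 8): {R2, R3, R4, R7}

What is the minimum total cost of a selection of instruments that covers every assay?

31

S3, S4, S5 together cover every assay (S3 ∪ S4 ∪ S5 = {R0, R1, R2, R3, R4, R5, R6, R7, R8, R9, R10, R11}); total cost 10 + 13 + 8 = 31.
The greedy pick S3, S2, S4, S5 costs 37; no covering selection beats 31.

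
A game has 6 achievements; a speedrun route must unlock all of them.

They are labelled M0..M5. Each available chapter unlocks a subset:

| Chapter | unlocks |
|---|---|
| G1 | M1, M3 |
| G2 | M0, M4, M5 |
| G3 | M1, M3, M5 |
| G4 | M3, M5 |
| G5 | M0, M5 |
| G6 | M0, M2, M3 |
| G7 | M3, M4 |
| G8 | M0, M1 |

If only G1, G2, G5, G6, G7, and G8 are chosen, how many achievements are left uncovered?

0

Union of G1, G2, G5, G6, G7, G8 = {M0, M1, M2, M3, M4, M5} — that's every achievement, so 0 are uncovered.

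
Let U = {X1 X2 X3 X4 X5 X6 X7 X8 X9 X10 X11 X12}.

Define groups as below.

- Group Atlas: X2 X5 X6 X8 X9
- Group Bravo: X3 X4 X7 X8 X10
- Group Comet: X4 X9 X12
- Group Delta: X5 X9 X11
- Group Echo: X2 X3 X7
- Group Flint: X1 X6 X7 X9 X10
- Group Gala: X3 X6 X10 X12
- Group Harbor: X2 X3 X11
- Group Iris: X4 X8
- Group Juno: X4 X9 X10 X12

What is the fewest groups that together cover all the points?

Atlas, Comet, Flint, and Harbor cover everything between them: the union {X1, X2, X3, X4, X5, X6, X7, X8, X9, X10, X11, X12} is all of U.
Only Flint contains X1, so Flint is forced; the remaining 7 points need at least 3 more groups (each remaining group adds at most 3) — so at least 4 groups are needed, and 4 is optimal.

4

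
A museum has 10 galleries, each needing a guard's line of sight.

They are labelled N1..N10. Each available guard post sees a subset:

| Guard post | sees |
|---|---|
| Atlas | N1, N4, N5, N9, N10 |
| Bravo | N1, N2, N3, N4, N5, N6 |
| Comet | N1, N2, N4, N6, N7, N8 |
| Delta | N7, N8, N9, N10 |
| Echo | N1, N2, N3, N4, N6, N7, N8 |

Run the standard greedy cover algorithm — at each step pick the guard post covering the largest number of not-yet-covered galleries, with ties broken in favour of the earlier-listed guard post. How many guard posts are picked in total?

2

Greedy: pick Echo (covers 7 new) → pick Atlas (covers 3 new). Total picks: 2.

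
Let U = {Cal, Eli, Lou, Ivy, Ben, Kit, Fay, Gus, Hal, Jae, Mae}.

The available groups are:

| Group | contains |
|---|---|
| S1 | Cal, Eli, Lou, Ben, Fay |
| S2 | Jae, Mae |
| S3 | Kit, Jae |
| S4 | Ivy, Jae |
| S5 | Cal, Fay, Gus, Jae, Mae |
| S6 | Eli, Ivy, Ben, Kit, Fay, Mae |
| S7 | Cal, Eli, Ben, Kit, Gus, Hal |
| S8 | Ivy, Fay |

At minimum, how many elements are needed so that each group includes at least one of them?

Take H = {Ben, Fay, Jae}. Each listed group contains at least one of these, so H is a hitting set of size 3.
The groups S2, S7, S8 are pairwise disjoint, so any hitting set needs a separate element for each — at least 3. Hence 3 is optimal.

3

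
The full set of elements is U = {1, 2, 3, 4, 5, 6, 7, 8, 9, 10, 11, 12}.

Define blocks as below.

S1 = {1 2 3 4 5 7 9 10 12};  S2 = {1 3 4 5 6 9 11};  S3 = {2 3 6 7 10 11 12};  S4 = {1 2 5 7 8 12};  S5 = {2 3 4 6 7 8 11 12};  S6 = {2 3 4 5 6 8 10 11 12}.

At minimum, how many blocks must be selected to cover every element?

2

S1 and S6 together: S1 ∪ S6 = {1, 2, 3, 4, 5, 6, 7, 8, 9, 10, 11, 12} — every element is covered.
No single block has all 12 elements (the largest, S1, has 9), so 2 is optimal.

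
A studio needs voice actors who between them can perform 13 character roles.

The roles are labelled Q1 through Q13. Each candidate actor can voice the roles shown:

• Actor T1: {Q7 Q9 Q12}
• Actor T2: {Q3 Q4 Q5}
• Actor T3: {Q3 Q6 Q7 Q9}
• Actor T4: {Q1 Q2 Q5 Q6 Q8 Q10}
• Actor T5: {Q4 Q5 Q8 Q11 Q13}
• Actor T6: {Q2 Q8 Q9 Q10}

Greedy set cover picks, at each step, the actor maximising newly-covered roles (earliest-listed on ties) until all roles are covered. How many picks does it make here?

4

Greedy: pick T4 (covers 6 new) → pick T1 (covers 3 new) → pick T5 (covers 3 new) → pick T2 (covers 1 new). Total picks: 4.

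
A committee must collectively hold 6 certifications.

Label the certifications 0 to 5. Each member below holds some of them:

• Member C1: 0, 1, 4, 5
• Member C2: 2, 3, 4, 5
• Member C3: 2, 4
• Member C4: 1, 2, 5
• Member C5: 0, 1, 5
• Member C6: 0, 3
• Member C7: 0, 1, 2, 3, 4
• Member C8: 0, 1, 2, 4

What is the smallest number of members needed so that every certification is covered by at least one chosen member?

C2 and C5 together: C2 ∪ C5 = {0, 1, 2, 3, 4, 5} — every certification is covered.
No single member has all 6 certifications (the largest, C7, has 5), so 2 is optimal.

2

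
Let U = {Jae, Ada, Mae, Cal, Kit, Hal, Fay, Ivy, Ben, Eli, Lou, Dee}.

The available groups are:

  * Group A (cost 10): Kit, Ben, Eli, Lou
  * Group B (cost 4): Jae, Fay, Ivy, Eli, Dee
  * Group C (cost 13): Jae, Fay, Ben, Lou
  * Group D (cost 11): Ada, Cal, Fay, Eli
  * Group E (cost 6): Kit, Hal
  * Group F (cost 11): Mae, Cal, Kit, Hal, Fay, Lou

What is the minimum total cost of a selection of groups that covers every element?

A, B, D, F together cover every element (A ∪ B ∪ D ∪ F = {Jae, Ada, Mae, Cal, Kit, Hal, Fay, Ivy, Ben, Eli, Lou, Dee}); total cost 10 + 4 + 11 + 11 = 36.
No covering selection has total cost below 36.

36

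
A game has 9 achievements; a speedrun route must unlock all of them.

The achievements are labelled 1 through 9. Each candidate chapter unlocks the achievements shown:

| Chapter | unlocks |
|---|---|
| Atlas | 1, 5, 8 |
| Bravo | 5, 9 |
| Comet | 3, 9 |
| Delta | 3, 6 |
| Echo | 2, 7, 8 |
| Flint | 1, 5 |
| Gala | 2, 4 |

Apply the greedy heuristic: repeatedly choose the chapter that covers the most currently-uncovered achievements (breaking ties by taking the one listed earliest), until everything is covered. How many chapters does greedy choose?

Greedy: pick Atlas (covers 3 new) → pick Comet (covers 2 new) → pick Echo (covers 2 new) → pick Delta (covers 1 new) → pick Gala (covers 1 new). Total picks: 5.

5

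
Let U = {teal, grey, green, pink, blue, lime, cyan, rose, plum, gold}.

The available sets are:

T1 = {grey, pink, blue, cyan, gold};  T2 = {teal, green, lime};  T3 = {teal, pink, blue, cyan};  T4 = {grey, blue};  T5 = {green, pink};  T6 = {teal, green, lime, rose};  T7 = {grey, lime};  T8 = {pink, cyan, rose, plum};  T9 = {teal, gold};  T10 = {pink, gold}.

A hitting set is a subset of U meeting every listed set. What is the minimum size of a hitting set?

The 3 elements {teal, grey, pink} hit every set.
The sets T4, T5, T9 are pairwise disjoint, so any hitting set needs a separate element for each — at least 3. Hence 3 is optimal.

3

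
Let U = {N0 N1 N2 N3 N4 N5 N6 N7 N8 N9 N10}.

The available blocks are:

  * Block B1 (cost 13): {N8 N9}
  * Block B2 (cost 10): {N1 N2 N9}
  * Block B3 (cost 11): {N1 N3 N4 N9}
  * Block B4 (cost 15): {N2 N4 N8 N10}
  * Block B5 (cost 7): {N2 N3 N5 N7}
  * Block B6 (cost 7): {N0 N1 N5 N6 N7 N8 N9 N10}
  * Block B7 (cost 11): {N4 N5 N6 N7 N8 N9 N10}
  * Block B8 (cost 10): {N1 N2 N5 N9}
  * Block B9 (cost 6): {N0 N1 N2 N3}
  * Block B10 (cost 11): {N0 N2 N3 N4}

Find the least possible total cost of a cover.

17

B7, B9 together cover every item (B7 ∪ B9 = {N0, N1, N2, N3, N4, N5, N6, N7, N8, N9, N10}); total cost 11 + 6 = 17.
The greedy pick B6, B9, B3 costs 24; no covering selection beats 17.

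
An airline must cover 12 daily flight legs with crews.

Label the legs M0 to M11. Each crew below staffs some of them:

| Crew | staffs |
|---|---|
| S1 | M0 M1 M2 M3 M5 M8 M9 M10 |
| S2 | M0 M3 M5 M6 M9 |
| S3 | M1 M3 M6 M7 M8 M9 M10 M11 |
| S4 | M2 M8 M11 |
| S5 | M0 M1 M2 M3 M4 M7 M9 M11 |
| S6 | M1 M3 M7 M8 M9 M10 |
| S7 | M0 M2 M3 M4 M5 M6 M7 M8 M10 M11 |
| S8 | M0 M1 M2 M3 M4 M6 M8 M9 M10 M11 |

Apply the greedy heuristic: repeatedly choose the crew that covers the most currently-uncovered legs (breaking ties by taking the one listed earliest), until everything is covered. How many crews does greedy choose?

Greedy: pick S7 (covers 10 new) → pick S1 (covers 2 new). Total picks: 2.

2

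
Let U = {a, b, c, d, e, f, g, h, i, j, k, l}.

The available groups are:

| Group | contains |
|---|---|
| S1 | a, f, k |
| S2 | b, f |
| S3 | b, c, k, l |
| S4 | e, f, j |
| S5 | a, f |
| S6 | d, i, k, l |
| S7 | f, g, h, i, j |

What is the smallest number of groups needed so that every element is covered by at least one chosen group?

5

S3, S4, S5, S6, and S7 cover everything between them: the union {a, b, c, d, e, f, g, h, i, j, k, l} is all of U.
No 4 of the 7 groups cover everything (all 35 combinations miss at least one element), so 5 is optimal.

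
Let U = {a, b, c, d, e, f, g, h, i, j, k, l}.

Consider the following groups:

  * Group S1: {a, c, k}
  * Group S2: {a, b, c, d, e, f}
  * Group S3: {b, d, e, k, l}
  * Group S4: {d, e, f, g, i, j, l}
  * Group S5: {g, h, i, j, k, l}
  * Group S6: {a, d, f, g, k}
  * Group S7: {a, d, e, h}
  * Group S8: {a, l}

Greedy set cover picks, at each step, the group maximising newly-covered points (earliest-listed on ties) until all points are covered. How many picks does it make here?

4

Greedy: pick S4 (covers 7 new) → pick S1 (covers 3 new) → pick S2 (covers 1 new) → pick S5 (covers 1 new). Total picks: 4.
(The true minimum cover uses only 2 groups, so greedy is not optimal here.)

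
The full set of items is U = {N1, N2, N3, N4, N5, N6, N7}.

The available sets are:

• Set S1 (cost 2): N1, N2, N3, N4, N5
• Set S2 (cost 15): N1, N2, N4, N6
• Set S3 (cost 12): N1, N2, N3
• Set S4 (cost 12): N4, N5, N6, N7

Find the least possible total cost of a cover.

S1, S4 together cover every item (S1 ∪ S4 = {N1, N2, N3, N4, N5, N6, N7}); total cost 2 + 12 = 14.
No covering selection has total cost below 14.

14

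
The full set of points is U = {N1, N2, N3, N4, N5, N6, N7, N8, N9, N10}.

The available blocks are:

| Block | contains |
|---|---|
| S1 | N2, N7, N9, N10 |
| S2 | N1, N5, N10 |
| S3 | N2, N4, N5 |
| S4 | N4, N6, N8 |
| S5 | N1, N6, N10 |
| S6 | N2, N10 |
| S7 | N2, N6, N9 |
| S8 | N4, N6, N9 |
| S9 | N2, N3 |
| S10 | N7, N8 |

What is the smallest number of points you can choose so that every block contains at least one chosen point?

4

Take H = {N2, N5, N6, N7}. Each listed block contains at least one of these, so H is a hitting set of size 4.
The blocks S2, S8, S9, S10 are pairwise disjoint, so any hitting set needs a separate point for each — at least 4. Hence 4 is optimal.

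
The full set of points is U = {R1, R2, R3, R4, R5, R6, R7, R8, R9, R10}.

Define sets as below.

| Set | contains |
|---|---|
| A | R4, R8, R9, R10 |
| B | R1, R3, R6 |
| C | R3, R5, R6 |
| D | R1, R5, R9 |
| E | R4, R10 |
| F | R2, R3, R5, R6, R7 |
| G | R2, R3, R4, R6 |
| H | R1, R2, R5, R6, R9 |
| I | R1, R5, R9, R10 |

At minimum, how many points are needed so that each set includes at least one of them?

T = {R3, R4, R5} meets every set (each contains at least one member of T), and |T| = 3.
No choice of 2 points meets every set, so 3 is the minimum.

3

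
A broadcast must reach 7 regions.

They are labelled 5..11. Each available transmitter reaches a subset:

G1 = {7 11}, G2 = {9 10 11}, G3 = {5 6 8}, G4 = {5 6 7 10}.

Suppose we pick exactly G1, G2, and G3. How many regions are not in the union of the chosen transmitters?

0

Union of G1, G2, G3 = {5, 6, 7, 8, 9, 10, 11} — that's every region, so 0 are uncovered.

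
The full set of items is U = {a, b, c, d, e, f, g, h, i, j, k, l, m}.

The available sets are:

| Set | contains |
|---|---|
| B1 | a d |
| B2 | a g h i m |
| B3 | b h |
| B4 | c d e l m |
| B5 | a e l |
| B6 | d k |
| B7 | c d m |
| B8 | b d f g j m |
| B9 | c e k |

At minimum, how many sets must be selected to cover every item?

4

B2 and B4 and B8 and B9 together: B2 ∪ B4 ∪ B8 ∪ B9 = {a, b, c, d, e, f, g, h, i, j, k, l, m} — every item is covered.
Only B8 contains f, so B8 is forced; the remaining 7 items need at least 3 more sets (each remaining set adds at most 3) — so at least 4 sets are needed, and 4 is optimal.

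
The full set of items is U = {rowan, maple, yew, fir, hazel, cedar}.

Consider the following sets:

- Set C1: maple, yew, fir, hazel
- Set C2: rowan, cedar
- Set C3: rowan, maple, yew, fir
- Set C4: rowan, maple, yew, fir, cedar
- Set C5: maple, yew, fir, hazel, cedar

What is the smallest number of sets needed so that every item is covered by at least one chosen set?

2

Take {C4, C5}. Their union is {rowan, maple, yew, fir, hazel, cedar}, which is all 6 items.
No single set has all 6 items (the largest, C4, has 5), so 2 is optimal.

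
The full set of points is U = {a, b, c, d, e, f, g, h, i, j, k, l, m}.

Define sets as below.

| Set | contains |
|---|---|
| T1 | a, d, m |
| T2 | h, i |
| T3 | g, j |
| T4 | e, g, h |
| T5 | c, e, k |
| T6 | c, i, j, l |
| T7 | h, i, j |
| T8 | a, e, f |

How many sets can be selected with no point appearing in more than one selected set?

T1, T2, T3, T5 are pairwise disjoint (T1={a,d,m}; T2={h,i}; T3={g,j}; T5={c,e,k}).
Every remaining set overlaps one of these, and no 5 of the listed sets are pairwise disjoint, so 4 is the maximum.

4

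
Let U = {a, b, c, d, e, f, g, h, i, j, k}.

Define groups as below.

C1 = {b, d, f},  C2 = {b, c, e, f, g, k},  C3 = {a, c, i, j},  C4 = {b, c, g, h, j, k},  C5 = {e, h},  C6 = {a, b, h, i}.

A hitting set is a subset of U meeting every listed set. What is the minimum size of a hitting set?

3

The 3 points {b, h, i} hit every group.
The groups C1, C3, C5 are pairwise disjoint, so any hitting set needs a separate point for each — at least 3. Hence 3 is optimal.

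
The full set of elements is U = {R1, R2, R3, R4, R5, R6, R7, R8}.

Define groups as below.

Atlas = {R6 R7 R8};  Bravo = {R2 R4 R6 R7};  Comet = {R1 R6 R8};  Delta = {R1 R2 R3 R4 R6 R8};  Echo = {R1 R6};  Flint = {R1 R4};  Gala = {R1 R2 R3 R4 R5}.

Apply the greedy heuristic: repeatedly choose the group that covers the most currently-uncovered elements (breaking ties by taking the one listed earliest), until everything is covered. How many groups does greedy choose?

Greedy: pick Delta (covers 6 new) → pick Atlas (covers 1 new) → pick Gala (covers 1 new). Total picks: 3.
(The true minimum cover uses only 2 groups, so greedy is not optimal here.)

3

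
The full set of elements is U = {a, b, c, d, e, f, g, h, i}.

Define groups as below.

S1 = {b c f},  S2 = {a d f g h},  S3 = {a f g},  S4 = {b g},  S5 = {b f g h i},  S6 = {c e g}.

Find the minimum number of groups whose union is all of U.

S2, S5, and S6 cover everything between them: the union {a, b, c, d, e, f, g, h, i} is all of U.
Only S2 contains d, so S2 is forced; the remaining 4 elements need at least 2 more groups (each remaining group adds at most 2) — so at least 3 groups are needed, and 3 is optimal.

3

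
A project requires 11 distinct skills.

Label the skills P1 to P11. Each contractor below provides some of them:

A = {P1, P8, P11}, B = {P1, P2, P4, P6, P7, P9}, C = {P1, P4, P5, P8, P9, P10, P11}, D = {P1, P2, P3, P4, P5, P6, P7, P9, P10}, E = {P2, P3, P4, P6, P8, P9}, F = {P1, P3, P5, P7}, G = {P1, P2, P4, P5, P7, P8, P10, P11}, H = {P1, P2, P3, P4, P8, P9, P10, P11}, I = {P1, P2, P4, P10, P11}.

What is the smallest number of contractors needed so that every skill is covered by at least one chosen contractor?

A and D together: A ∪ D = {P1, P2, P3, P4, P5, P6, P7, P8, P9, P10, P11} — every skill is covered.
No single contractor has all 11 skills (the largest, D, has 9), so 2 is optimal.

2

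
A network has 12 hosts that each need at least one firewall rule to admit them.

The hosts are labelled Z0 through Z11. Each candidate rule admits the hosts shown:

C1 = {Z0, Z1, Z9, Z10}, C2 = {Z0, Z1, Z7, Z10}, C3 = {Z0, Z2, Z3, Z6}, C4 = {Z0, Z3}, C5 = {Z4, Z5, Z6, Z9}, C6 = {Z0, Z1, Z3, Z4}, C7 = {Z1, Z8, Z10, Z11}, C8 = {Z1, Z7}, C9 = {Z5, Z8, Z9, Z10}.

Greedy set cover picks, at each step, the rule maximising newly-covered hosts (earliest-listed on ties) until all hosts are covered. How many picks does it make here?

Greedy: pick C1 (covers 4 new) → pick C3 (covers 3 new) → pick C5 (covers 2 new) → pick C7 (covers 2 new) → pick C2 (covers 1 new). Total picks: 5.
(The true minimum cover uses only 4 rules, so greedy is not optimal here.)

5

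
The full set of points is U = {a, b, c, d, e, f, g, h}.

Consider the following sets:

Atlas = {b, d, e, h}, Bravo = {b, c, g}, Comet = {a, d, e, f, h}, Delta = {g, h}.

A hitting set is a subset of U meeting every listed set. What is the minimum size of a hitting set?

Take T = {d, g}. Each listed set contains at least one of these, so T is a hitting set of size 2.
The sets Bravo, Comet are pairwise disjoint, so any hitting set needs a separate point for each — at least 2. Hence 2 is optimal.

2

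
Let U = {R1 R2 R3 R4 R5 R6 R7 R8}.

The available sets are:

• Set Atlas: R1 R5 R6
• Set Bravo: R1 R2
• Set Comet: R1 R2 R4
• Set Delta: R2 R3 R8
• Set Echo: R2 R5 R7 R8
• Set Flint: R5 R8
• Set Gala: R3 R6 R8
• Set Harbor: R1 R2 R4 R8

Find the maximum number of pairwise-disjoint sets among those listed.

Comet, Gala are pairwise disjoint (Comet={R1,R2,R4}; Gala={R3,R6,R8}).
Every remaining set overlaps one of these, and no 3 of the listed sets are pairwise disjoint, so 2 is the maximum.

2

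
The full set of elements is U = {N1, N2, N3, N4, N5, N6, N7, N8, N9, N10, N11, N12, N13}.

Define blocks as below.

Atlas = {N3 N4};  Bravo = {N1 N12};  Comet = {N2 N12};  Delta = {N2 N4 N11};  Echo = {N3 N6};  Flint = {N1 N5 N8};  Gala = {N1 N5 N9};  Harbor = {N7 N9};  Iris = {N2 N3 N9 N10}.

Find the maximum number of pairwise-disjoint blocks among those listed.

Atlas, Comet, Flint, Harbor are pairwise disjoint (Atlas={N3,N4}; Comet={N2,N12}; Flint={N1,N5,N8}; Harbor={N7,N9}).
Every remaining block overlaps one of these, and no 5 of the listed blocks are pairwise disjoint, so 4 is the maximum.

4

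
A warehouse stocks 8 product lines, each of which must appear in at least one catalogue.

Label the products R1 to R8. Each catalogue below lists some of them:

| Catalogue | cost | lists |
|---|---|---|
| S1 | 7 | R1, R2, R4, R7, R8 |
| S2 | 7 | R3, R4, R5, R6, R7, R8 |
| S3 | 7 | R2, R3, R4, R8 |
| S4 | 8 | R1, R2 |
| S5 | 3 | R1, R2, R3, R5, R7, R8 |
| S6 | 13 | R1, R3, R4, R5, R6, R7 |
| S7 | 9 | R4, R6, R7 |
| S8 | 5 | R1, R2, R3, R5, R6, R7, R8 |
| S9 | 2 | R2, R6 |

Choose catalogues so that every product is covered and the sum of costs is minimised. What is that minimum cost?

S2, S5 together cover every product (S2 ∪ S5 = {R1, R2, R3, R4, R5, R6, R7, R8}); total cost 7 + 3 = 10.
The greedy pick S5, S9, S1 costs 12; no covering selection beats 10.

10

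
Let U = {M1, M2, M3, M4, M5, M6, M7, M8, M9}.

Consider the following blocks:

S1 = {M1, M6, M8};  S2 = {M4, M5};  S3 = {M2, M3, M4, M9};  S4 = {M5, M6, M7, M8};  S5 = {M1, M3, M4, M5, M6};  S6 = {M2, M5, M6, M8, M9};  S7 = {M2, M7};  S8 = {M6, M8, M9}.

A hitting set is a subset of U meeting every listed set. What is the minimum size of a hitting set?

3

The 3 points {M4, M7, M8} hit every block.
The blocks S2, S7, S8 are pairwise disjoint, so any hitting set needs a separate point for each — at least 3. Hence 3 is optimal.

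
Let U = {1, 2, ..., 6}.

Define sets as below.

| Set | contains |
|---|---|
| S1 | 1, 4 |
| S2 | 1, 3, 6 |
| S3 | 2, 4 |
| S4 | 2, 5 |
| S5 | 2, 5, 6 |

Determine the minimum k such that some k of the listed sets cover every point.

S2 and S3 and S4 together: S2 ∪ S3 ∪ S4 = {1, 2, 3, 4, 5, 6} — every point is covered.
Only S2 contains 3, so S2 is forced; the remaining 3 points need at least 2 more sets (each remaining set adds at most 2) — so at least 3 sets are needed, and 3 is optimal.

3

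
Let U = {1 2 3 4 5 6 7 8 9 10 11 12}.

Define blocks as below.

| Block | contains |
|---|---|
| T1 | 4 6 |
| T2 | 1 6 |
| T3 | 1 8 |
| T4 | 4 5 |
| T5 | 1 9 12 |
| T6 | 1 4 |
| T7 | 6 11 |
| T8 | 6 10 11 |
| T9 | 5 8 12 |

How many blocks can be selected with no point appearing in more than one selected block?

T3, T4, T8 are pairwise disjoint (T3={1,8}; T4={4,5}; T8={6,10,11}).
Every remaining block overlaps one of these, and no 4 of the listed blocks are pairwise disjoint, so 3 is the maximum.

3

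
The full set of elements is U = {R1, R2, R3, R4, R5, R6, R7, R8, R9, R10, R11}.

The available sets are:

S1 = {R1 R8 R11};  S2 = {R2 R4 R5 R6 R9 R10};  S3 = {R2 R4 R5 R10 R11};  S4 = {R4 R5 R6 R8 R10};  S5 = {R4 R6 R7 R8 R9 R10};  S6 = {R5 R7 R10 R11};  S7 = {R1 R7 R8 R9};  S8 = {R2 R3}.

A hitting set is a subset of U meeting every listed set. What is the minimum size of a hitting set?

H = {R2, R7, R8} meets every set (each contains at least one member of H), and |H| = 3.
No choice of 2 elements meets every set, so 3 is the minimum.

3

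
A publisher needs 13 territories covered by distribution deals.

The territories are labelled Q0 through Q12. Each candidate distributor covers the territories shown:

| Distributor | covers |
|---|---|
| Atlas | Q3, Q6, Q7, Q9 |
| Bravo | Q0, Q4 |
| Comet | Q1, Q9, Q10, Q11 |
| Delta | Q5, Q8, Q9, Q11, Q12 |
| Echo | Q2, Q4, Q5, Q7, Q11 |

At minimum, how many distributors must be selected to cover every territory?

Atlas and Bravo and Comet and Delta and Echo together: Atlas ∪ Bravo ∪ Comet ∪ Delta ∪ Echo = {Q0, Q1, Q2, Q3, Q4, Q5, Q6, Q7, Q8, Q9, Q10, Q11, Q12} — every territory is covered.
No 4 of the 5 distributors cover everything (all 5 combinations miss at least one territory), so 5 is optimal.

5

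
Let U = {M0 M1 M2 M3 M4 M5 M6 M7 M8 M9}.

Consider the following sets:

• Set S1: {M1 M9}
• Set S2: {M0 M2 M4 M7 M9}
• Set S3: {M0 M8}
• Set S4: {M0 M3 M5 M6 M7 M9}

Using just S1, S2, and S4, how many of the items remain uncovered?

1

Union of S1, S2, S4 = {M0, M1, M2, M3, M4, M5, M6, M7, M9}.
Not covered: M8 — 1 item.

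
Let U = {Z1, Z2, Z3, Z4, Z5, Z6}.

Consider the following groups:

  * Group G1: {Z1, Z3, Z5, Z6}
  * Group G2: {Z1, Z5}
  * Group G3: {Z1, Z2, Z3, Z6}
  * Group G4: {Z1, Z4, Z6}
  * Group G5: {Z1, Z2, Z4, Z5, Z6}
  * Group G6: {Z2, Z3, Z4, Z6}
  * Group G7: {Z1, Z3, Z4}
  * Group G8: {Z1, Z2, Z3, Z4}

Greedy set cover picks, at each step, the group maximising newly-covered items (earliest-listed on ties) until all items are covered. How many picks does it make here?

2

Greedy: pick G5 (covers 5 new) → pick G1 (covers 1 new). Total picks: 2.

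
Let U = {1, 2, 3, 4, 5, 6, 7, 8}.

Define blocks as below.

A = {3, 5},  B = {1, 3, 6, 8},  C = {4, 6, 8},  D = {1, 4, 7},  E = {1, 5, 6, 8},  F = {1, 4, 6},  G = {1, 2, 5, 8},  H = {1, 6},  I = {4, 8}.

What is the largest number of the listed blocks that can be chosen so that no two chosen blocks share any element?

3

A, H, I are pairwise disjoint (A={3,5}; H={1,6}; I={4,8}).
Every remaining block overlaps one of these, and no 4 of the listed blocks are pairwise disjoint, so 3 is the maximum.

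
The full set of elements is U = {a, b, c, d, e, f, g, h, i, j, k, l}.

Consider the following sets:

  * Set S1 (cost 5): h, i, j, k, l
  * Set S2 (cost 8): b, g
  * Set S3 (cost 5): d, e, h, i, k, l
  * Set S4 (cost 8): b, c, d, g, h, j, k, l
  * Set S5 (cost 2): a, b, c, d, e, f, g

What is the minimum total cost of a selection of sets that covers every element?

S1, S5 together cover every element (S1 ∪ S5 = {a, b, c, d, e, f, g, h, i, j, k, l}); total cost 5 + 2 = 7.
No covering selection has total cost below 7.

7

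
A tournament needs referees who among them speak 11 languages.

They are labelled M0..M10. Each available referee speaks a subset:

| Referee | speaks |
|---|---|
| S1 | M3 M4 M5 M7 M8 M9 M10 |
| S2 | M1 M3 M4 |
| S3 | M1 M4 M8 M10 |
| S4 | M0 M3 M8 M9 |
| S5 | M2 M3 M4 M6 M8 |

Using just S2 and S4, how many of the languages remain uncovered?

Union of S2, S4 = {M0, M1, M3, M4, M8, M9}.
Not covered: M2, M5, M6, M7, M10 — 5 languages.

5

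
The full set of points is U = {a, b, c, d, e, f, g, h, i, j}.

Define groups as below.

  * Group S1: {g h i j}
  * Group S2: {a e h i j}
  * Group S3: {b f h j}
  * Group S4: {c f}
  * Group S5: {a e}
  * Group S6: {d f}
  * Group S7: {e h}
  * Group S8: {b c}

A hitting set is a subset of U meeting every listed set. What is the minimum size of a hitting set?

4

Take T = {c, e, f, j}. Each listed group contains at least one of these, so T is a hitting set of size 4.
The groups S1, S5, S6, S8 are pairwise disjoint, so any hitting set needs a separate point for each — at least 4. Hence 4 is optimal.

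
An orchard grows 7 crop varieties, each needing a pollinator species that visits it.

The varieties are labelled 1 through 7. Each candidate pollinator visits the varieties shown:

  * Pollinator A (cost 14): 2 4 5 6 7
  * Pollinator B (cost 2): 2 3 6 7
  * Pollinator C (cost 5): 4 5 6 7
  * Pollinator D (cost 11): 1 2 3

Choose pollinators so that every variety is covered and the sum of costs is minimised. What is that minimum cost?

16

C, D together cover every variety (C ∪ D = {1, 2, 3, 4, 5, 6, 7}); total cost 5 + 11 = 16.
The greedy pick B, C, D costs 18; no covering selection beats 16.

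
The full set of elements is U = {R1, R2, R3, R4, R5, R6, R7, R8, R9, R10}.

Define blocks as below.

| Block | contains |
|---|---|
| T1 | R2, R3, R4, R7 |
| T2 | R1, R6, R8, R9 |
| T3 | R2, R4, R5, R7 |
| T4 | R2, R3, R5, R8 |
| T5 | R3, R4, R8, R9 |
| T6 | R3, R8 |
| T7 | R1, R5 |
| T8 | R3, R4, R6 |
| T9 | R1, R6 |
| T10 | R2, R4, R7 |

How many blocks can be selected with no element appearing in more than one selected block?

T6, T7, T10 are pairwise disjoint (T6={R3,R8}; T7={R1,R5}; T10={R2,R4,R7}).
Every remaining block overlaps one of these, and no 4 of the listed blocks are pairwise disjoint, so 3 is the maximum.

3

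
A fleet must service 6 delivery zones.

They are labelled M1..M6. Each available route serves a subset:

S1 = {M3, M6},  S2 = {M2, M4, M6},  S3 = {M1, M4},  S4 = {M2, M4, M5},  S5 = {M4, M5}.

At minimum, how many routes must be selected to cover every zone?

Take {S1, S3, S4}. Their union is {M1, M2, M3, M4, M5, M6}, which is all 6 zones.
Only S3 contains M1, so S3 is forced; the remaining 4 zones need at least 2 more routes (each remaining route adds at most 2) — so at least 3 routes are needed, and 3 is optimal.

3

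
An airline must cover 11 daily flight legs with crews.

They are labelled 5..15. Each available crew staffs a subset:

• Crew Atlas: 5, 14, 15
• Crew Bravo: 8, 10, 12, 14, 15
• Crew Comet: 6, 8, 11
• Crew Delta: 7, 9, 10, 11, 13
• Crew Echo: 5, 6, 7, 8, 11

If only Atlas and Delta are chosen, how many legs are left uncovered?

3

Union of Atlas, Delta = {5, 7, 9, 10, 11, 13, 14, 15}.
Not covered: 6, 8, 12 — 3 legs.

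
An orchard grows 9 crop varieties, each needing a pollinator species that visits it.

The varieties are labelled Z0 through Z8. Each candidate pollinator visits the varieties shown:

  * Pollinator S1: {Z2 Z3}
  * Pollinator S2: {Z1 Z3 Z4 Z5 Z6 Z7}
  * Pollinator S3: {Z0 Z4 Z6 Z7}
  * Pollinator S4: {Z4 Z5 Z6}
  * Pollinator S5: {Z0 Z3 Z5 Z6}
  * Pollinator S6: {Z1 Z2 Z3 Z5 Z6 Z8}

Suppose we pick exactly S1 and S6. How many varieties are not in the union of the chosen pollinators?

3

Union of S1, S6 = {Z1, Z2, Z3, Z5, Z6, Z8}.
Not covered: Z0, Z4, Z7 — 3 varieties.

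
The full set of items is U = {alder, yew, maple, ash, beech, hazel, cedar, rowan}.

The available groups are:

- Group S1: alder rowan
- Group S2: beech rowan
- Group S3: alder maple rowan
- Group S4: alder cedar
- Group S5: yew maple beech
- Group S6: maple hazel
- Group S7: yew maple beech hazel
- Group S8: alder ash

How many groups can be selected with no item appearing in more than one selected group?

S2, S6, S8 are pairwise disjoint (S2={beech,rowan}; S6={maple,hazel}; S8={alder,ash}).
Every remaining group overlaps one of these, and no 4 of the listed groups are pairwise disjoint, so 3 is the maximum.

3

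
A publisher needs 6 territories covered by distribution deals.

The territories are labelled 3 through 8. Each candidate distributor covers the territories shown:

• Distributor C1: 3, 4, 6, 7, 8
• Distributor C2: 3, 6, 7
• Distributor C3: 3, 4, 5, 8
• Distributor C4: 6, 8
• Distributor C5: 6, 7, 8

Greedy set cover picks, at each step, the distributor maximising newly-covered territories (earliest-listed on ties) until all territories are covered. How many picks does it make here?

Greedy: pick C1 (covers 5 new) → pick C3 (covers 1 new). Total picks: 2.

2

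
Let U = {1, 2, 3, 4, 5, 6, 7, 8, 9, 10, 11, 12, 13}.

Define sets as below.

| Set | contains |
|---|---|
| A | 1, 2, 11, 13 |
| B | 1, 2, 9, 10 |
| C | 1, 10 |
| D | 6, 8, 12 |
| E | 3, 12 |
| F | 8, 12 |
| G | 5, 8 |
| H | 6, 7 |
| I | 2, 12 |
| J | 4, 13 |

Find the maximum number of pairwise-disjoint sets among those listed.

C, E, G, H, J are pairwise disjoint (C={1,10}; E={3,12}; G={5,8}; H={6,7}; J={4,13}).
Every remaining set overlaps one of these, and no 6 of the listed sets are pairwise disjoint, so 5 is the maximum.

5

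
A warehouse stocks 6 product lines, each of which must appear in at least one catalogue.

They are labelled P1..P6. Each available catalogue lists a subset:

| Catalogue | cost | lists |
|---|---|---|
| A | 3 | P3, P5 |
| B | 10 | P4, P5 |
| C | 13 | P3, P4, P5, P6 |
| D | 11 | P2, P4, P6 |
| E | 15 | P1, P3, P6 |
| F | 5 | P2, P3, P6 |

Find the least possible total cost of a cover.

29

A, D, E together cover every product (A ∪ D ∪ E = {P1, P2, P3, P4, P5, P6}); total cost 3 + 11 + 15 = 29.
The greedy pick A, F, B, E costs 33; no covering selection beats 29.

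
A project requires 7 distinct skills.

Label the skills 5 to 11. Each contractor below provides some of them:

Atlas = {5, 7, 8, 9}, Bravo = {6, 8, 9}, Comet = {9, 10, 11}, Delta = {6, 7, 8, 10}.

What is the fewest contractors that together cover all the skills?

3

Take {Atlas, Comet, Delta}. Their union is {5, 6, 7, 8, 9, 10, 11}, which is all 7 skills.
Only Atlas contains 5, so Atlas is forced; the remaining 3 skills need at least 2 more contractors (each remaining contractor adds at most 2) — so at least 3 contractors are needed, and 3 is optimal.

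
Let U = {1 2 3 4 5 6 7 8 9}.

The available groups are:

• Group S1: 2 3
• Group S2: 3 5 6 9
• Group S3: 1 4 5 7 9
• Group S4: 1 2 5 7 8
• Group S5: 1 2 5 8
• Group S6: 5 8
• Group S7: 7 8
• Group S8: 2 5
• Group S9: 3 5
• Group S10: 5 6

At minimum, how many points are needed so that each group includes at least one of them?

H = {3, 5, 8} meets every group (each contains at least one member of H), and |H| = 3.
The groups S1, S7, S10 are pairwise disjoint, so any hitting set needs a separate point for each — at least 3. Hence 3 is optimal.

3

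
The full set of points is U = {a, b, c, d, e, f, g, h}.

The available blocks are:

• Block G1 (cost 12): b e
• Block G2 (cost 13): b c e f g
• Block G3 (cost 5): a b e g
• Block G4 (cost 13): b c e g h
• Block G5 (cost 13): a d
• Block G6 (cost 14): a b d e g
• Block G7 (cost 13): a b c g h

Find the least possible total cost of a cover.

G2, G5, G7 together cover every point (G2 ∪ G5 ∪ G7 = {a, b, c, d, e, f, g, h}); total cost 13 + 13 + 13 = 39.
The greedy pick G3, G2, G4, G5 costs 44; no covering selection beats 39.

39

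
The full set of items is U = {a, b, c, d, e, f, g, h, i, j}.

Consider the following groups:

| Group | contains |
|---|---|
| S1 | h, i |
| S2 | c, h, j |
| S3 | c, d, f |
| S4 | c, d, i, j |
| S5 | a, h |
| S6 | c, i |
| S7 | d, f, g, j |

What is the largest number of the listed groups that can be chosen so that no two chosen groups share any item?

S5, S6, S7 are pairwise disjoint (S5={a,h}; S6={c,i}; S7={d,f,g,j}).
Every remaining group overlaps one of these, and no 4 of the listed groups are pairwise disjoint, so 3 is the maximum.

3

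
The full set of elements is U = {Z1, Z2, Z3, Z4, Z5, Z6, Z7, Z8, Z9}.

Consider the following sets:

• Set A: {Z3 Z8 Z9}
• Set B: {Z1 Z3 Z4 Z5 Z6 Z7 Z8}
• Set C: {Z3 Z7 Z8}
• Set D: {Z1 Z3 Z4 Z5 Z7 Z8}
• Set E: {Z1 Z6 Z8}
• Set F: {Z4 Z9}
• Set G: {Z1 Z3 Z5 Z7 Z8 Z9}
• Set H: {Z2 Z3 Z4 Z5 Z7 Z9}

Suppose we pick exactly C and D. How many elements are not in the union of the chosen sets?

3

Union of C, D = {Z1, Z3, Z4, Z5, Z7, Z8}.
Not covered: Z2, Z6, Z9 — 3 elements.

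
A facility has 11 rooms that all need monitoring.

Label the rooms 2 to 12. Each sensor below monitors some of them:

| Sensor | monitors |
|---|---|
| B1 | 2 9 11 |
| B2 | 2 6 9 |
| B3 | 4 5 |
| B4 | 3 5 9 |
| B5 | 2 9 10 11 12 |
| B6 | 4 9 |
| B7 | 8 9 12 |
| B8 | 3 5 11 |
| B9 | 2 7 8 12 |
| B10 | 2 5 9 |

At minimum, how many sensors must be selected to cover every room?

Take {B2, B4, B5, B6, B9}. Their union is {2, 3, 4, 5, 6, 7, 8, 9, 10, 11, 12}, which is all 11 rooms.
No 4 of the 10 sensors cover everything (all 210 combinations miss at least one room), so 5 is optimal.

5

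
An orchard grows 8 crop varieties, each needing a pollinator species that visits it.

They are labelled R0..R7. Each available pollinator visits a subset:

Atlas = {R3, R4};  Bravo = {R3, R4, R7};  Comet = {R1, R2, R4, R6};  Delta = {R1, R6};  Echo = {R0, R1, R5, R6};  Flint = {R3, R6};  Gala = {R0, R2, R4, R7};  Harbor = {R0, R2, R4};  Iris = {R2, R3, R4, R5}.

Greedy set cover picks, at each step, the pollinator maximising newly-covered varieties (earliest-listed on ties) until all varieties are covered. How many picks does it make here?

3

Greedy: pick Comet (covers 4 new) → pick Bravo (covers 2 new) → pick Echo (covers 2 new). Total picks: 3.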